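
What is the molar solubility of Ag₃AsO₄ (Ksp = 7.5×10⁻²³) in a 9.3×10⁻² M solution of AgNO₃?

9.3×10⁻²⁰ M

Ag₃AsO₄(s) ⇌ 3 Ag⁺(aq) + AsO₄³⁻(aq)
With Ag⁺ already at 9.3×10⁻² M and s small, take [Ag⁺] ≈ 9.3×10⁻² M and [AsO₄³⁻] = s.
Ksp = [Ag⁺]^3[AsO₄³⁻] = (9.3×10⁻²)^3s
s = 7.5×10⁻²³ / (9.3×10⁻²)^3 = 9.3×10⁻²⁰
s = 9.3×10⁻²⁰ M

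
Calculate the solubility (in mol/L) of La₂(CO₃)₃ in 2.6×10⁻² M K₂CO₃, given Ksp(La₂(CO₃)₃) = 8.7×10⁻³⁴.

3.5×10⁻¹⁵ M

La₂(CO₃)₃(s) ⇌ 2 La³⁺(aq) + 3 CO₃²⁻(aq)
CO₃²⁻ is already present at 2.6×10⁻² M. If s mol/L of La₂(CO₃)₃ dissolves, [La³⁺] = 2s while [CO₃²⁻] ≈ 2.6×10⁻² M.
Ksp = [La³⁺]^2[CO₃²⁻]^3 = (2s)^2(2.6×10⁻²)^3
(2s)^2 = 8.7×10⁻³⁴ / (2.6×10⁻²)^3 = 4.9×10⁻²⁹
s = 3.5×10⁻¹⁵ M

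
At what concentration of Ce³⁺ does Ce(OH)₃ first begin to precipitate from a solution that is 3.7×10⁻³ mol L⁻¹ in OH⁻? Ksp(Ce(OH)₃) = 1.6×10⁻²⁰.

Precipitation begins when Q = Ksp.
Ce(OH)₃(s) ⇌ Ce³⁺(aq) + 3 OH⁻(aq)
Ksp = [Ce³⁺][OH⁻]^3 = [Ce³⁺](3.7×10⁻³)^3
[Ce³⁺] = 1.6×10⁻²⁰ / (3.7×10⁻³)^3 = 3.2×10⁻¹³
[Ce³⁺] = 3.2×10⁻¹³ mol L⁻¹

3.2×10⁻¹³ M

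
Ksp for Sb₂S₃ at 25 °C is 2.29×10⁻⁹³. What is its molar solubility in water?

1.16×10⁻¹⁹ M

Sb₂S₃(s) ⇌ 2 Sb³⁺(aq) + 3 S²⁻(aq)
Call the molar solubility s, so that [Sb³⁺] = 2s and [S²⁻] = 3s.
Ksp = [Sb³⁺]^2[S²⁻]^3 = (2s)^2 · (3s)^3 = 108s^5
108s^5 = 2.29×10⁻⁹³  ⇒  s^5 = 2.12×10⁻⁹⁵
Taking the 5th root, s = 1.16×10⁻¹⁹ mol L⁻¹.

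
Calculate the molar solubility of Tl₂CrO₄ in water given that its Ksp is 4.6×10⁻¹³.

Tl₂CrO₄(s) ⇌ 2 Tl⁺(aq) + CrO₄²⁻(aq)
Let s be the molar solubility. Then [Tl⁺] = 2s and [CrO₄²⁻] = s.
Ksp = [Tl⁺]^2[CrO₄²⁻] = (2s)^2 · s = 4s^3
4s^3 = 4.6×10⁻¹³  ⇒  s^3 = 1.2×10⁻¹³
Taking the 3rd root, s = 4.9×10⁻⁵ M.

4.9×10⁻⁵ M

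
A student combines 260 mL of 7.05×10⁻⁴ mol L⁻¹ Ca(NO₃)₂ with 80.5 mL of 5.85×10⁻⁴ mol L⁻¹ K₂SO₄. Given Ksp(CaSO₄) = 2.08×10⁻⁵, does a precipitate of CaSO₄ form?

No

After mixing, V = 260 mL + 80.5 mL = 340.5 mL.
[Ca²⁺] = (7.05×10⁻⁴)(260)/340.5 = 5.38×10⁻⁴ mol L⁻¹
[SO₄²⁻] = (5.85×10⁻⁴)(80.5)/340.5 = 1.38×10⁻⁴ mol L⁻¹
Q = [Ca²⁺][SO₄²⁻] = 7.45×10⁻⁸
Since Q (7.45×10⁻⁸) is less than Ksp (2.08×10⁻⁵), no CaSO₄ precipitates.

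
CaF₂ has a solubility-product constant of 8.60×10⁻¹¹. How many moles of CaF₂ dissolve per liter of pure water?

2.78×10⁻⁴ M

CaF₂(s) ⇌ Ca²⁺(aq) + 2 F⁻(aq)
If s mol/L of CaF₂ dissolves, [Ca²⁺] = s and [F⁻] = 2s.
Ksp = [Ca²⁺][F⁻]^2 = s · (2s)^2 = 4s^3
4s^3 = 8.60×10⁻¹¹  ⇒  s^3 = 2.15×10⁻¹¹
Taking the 3rd root, s = 2.78×10⁻⁴ mol/L.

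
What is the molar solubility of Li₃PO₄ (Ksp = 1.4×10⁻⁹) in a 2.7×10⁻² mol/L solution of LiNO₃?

7.1×10⁻⁵ M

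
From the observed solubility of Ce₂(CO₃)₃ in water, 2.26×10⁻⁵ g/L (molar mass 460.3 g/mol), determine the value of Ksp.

Convert to molarity: s = 2.26×10⁻⁵ / 460.3 = 4.9098×10⁻⁸ mol/L
Ce₂(CO₃)₃(s) ⇌ 2 Ce³⁺(aq) + 3 CO₃²⁻(aq)
With molar solubility s: [Ce³⁺] = 2s, [CO₃²⁻] = 3s.
Ksp = [Ce³⁺]^2[CO₃²⁻]^3 = (2s)^2 · (3s)^3 = 108s^5
Ksp = 108 × (4.9098×10⁻⁸)^5 = 3.08×10⁻³⁵

Ksp = 3.08×10⁻³⁵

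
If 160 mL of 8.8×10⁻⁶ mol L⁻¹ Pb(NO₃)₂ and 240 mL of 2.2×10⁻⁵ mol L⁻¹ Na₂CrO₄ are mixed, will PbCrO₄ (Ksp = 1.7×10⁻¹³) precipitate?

Yes

After mixing, V = 160 mL + 240 mL = 400 mL.
[Pb²⁺] = (8.8×10⁻⁶)(160)/400 = 3.5×10⁻⁶ mol L⁻¹
[CrO₄²⁻] = (2.2×10⁻⁵)(240)/400 = 1.3×10⁻⁵ mol L⁻¹
Q = [Pb²⁺][CrO₄²⁻] = 4.6×10⁻¹¹
Q = 4.6×10⁻¹¹ > Ksp = 1.7×10⁻¹³, so the solution is supersaturated and PbCrO₄ precipitates.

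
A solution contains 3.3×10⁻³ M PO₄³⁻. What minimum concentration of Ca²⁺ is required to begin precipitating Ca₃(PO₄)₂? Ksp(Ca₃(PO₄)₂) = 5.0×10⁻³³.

Each salt precipitates once Q = Ksp for that salt.
Ca₃(PO₄)₂(s) ⇌ 3 Ca²⁺(aq) + 2 PO₄³⁻(aq)
Ksp = [Ca²⁺]^3[PO₄³⁻]^2 = [Ca²⁺]^3(3.3×10⁻³)^2
[Ca²⁺]^3 = 5.0×10⁻³³ / (3.3×10⁻³)^2 = 4.6×10⁻²⁸
[Ca²⁺] = 7.7×10⁻¹⁰ M

7.7×10⁻¹⁰ M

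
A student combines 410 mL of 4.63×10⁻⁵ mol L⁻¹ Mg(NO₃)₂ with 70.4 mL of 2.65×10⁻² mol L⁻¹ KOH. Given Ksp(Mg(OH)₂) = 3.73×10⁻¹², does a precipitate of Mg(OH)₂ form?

Yes

The combined volume is 480.4 mL.
[Mg²⁺] = (4.63×10⁻⁵)(410)/480.4 = 3.95×10⁻⁵ mol L⁻¹
[OH⁻] = (2.65×10⁻²)(70.4)/480.4 = 3.88×10⁻³ mol L⁻¹
Q = [Mg²⁺][OH⁻]^2 = 5.96×10⁻¹⁰
Q = 5.96×10⁻¹⁰ > Ksp = 3.73×10⁻¹², so the solution is supersaturated and Mg(OH)₂ precipitates.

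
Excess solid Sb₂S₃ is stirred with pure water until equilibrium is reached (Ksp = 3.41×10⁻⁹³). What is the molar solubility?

1.26×10⁻¹⁹ M

Sb₂S₃(s) ⇌ 2 Sb³⁺(aq) + 3 S²⁻(aq)
If s mol/L of Sb₂S₃ dissolves, [Sb³⁺] = 2s and [S²⁻] = 3s.
Ksp = [Sb³⁺]^2[S²⁻]^3 = (2s)^2 · (3s)^3 = 108s^5
108s^5 = 3.41×10⁻⁹³  ⇒  s^5 = 3.16×10⁻⁹⁵
s = (3.16×10⁻⁹⁵)^(1/5) = 1.26×10⁻¹⁹ mol/L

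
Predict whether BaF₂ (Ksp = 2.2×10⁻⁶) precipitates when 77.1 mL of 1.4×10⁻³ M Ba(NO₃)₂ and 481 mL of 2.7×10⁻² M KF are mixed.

No

After mixing, V = 77.1 mL + 481 mL = 558.1 mL.
[Ba²⁺] = (1.4×10⁻³)(77.1)/558.1 = 1.9×10⁻⁴ M
[F⁻] = (2.7×10⁻²)(481)/558.1 = 2.3×10⁻² M
Q = [Ba²⁺][F⁻]^2 = 1.0×10⁻⁷
Since Q (1.0×10⁻⁷) is less than Ksp (2.2×10⁻⁶), no BaF₂ precipitates.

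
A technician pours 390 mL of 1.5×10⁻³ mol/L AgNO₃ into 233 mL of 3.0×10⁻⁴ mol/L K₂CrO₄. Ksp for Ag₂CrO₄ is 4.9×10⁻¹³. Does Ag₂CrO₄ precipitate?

Yes

After mixing, V = 390 mL + 233 mL = 623 mL.
[Ag⁺] = (1.5×10⁻³)(390)/623 = 9.4×10⁻⁴ mol/L
[CrO₄²⁻] = (3.0×10⁻⁴)(233)/623 = 1.1×10⁻⁴ mol/L
Q = [Ag⁺]^2[CrO₄²⁻] = 9.9×10⁻¹¹
Since Q (9.9×10⁻¹¹) exceeds Ksp (4.9×10⁻¹³), Ag₂CrO₄ will precipitate.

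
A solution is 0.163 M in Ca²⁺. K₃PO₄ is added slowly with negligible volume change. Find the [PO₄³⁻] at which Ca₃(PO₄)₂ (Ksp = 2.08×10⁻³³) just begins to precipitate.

Each salt precipitates once Q = Ksp for that salt.
Ca₃(PO₄)₂(s) ⇌ 3 Ca²⁺(aq) + 2 PO₄³⁻(aq)
Ksp = [Ca²⁺]^3[PO₄³⁻]^2 = [PO₄³⁻]^2(0.163)^3
[PO₄³⁻]^2 = 2.08×10⁻³³ / (0.163)^3 = 4.80×10⁻³¹
[PO₄³⁻] = 6.93×10⁻¹⁶ M

6.93×10⁻¹⁶ M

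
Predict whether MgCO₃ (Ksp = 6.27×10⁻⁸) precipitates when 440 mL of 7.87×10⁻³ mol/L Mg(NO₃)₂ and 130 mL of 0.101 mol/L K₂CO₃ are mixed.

Total volume after mixing = 440 + 130 = 570 mL.
[Mg²⁺] = (7.87×10⁻³)(440)/570 = 6.08×10⁻³ mol/L
[CO₃²⁻] = (0.101)(130)/570 = 2.30×10⁻² mol/L
Q = [Mg²⁺][CO₃²⁻] = 1.40×10⁻⁴
Q = 1.40×10⁻⁴ > Ksp = 6.27×10⁻⁸, so the solution is supersaturated and MgCO₃ precipitates.

Yes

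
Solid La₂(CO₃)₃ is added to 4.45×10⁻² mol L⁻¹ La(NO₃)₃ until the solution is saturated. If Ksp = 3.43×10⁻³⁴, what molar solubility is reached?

1.86×10⁻¹¹ M

La₂(CO₃)₃(s) ⇌ 2 La³⁺(aq) + 3 CO₃²⁻(aq)
Let s be the solubility of La₂(CO₃)₃ here. The common ion gives [La³⁺] ≈ 4.45×10⁻² mol L⁻¹, and [CO₃²⁻] = 3s.
Ksp = [La³⁺]^2[CO₃²⁻]^3 = (4.45×10⁻²)^2(3s)^3
(3s)^3 = 3.43×10⁻³⁴ / (4.45×10⁻²)^2 = 1.73×10⁻³¹
s = 1.86×10⁻¹¹ mol L⁻¹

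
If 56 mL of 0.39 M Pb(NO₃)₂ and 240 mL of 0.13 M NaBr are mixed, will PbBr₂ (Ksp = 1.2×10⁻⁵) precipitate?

Yes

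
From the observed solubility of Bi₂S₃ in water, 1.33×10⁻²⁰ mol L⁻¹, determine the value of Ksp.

Bi₂S₃(s) ⇌ 2 Bi³⁺(aq) + 3 S²⁻(aq)
Call the molar solubility s, so that [Bi³⁺] = 2s and [S²⁻] = 3s.
Ksp = [Bi³⁺]^2[S²⁻]^3 = (2s)^2 · (3s)^3 = 108s^5
Ksp = 108 × (1.33×10⁻²⁰)^5 = 4.49×10⁻⁹⁸

Ksp = 4.49×10⁻⁹⁸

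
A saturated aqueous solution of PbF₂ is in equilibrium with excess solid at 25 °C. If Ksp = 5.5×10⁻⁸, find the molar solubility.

2.4×10⁻³ M

PbF₂(s) ⇌ Pb²⁺(aq) + 2 F⁻(aq)
Let s be the molar solubility. Then [Pb²⁺] = s and [F⁻] = 2s.
Ksp = [Pb²⁺][F⁻]^2 = s · (2s)^2 = 4s^3
4s^3 = 5.5×10⁻⁸  ⇒  s^3 = 1.4×10⁻⁸
s = 2.4×10⁻³ mol/L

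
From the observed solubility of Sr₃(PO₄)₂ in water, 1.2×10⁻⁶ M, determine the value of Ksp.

Ksp = 2.7×10⁻²⁸

Sr₃(PO₄)₂(s) ⇌ 3 Sr²⁺(aq) + 2 PO₄³⁻(aq)
If s mol/L of Sr₃(PO₄)₂ dissolves, [Sr²⁺] = 3s and [PO₄³⁻] = 2s.
Ksp = [Sr²⁺]^3[PO₄³⁻]^2 = (3s)^3 · (2s)^2 = 108s^5
Ksp = 108 × (1.2×10⁻⁶)^5 = 2.7×10⁻²⁸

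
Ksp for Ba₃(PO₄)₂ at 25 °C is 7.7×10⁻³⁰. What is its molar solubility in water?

Ba₃(PO₄)₂(s) ⇌ 3 Ba²⁺(aq) + 2 PO₄³⁻(aq)
If s mol/L of Ba₃(PO₄)₂ dissolves, [Ba²⁺] = 3s and [PO₄³⁻] = 2s.
Ksp = [Ba²⁺]^3[PO₄³⁻]^2 = (3s)^3 · (2s)^2 = 108s^5
108s^5 = 7.7×10⁻³⁰  ⇒  s^5 = 7.1×10⁻³²
s = 5.9×10⁻⁷ mol/L

5.9×10⁻⁷ M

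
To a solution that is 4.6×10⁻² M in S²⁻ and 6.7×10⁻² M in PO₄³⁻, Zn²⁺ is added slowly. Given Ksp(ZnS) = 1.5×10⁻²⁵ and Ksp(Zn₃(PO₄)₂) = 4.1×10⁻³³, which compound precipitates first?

ZnS

Precipitation of each salt begins when its ion product equals Ksp.
For ZnS: [Zn²⁺] = (Ksp/[S²⁻]) = 3.3×10⁻²⁴ M
For Zn₃(PO₄)₂: [Zn²⁺] = (Ksp/[PO₄³⁻]^2)^(1/3) = 9.7×10⁻¹¹ M
The smaller threshold [Zn²⁺] is reached first, so ZnS precipitates first.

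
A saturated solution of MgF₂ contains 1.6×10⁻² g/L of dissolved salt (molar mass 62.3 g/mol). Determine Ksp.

Ksp = 6.8×10⁻¹¹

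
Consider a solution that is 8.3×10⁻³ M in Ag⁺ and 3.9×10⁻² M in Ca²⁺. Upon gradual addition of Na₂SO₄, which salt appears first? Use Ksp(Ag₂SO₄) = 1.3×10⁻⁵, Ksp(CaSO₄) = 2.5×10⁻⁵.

CaSO₄

Precipitation of each salt begins when its ion product equals Ksp.
For Ag₂SO₄: [SO₄²⁻] = (Ksp/[Ag⁺]^2) = 0.19 M
For CaSO₄: [SO₄²⁻] = (Ksp/[Ca²⁺]) = 6.4×10⁻⁴ M
CaSO₄ requires the lower [SO₄²⁻], so it precipitates first.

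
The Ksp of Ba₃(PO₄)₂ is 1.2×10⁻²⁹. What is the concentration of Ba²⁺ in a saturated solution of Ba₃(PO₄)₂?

1.9×10⁻⁶ M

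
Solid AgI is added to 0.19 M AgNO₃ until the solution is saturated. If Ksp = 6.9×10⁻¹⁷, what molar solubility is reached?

3.6×10⁻¹⁶ M

AgI(s) ⇌ Ag⁺(aq) + I⁻(aq)
The solution already contains Ag⁺ at 0.19 M. Let s be the molar solubility of AgI.
[Ag⁺] ≈ 0.19 M (common ion dominates); [I⁻] = s.
Ksp = [Ag⁺][I⁻] = (0.19)s
s = 6.9×10⁻¹⁷ / (0.19) = 3.6×10⁻¹⁶
s = 3.6×10⁻¹⁶ M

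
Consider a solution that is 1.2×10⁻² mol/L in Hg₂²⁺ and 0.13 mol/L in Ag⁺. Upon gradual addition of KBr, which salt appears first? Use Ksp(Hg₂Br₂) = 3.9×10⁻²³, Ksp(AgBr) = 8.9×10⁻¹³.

A salt starts to precipitate once the ion product Q reaches its Ksp.
For Hg₂Br₂: [Br⁻] = (Ksp/[Hg₂²⁺])^(1/2) = 5.7×10⁻¹¹ mol/L
For AgBr: [Br⁻] = (Ksp/[Ag⁺]) = 6.8×10⁻¹² mol/L
Since AgBr needs less Br⁻ to reach saturation, it precipitates first.

AgBr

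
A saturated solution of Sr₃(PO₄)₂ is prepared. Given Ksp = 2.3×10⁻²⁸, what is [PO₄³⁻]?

2.3×10⁻⁶ M

Sr₃(PO₄)₂(s) ⇌ 3 Sr²⁺(aq) + 2 PO₄³⁻(aq)
If s mol/L of Sr₃(PO₄)₂ dissolves, [Sr²⁺] = 3s and [PO₄³⁻] = 2s.
Ksp = [Sr²⁺]^3[PO₄³⁻]^2 = (3s)^3 · (2s)^2 = 108s^5 = 2.3×10⁻²⁸
s = 1.2×10⁻⁶ M
[PO₄³⁻] = 2s = 2.3×10⁻⁶ M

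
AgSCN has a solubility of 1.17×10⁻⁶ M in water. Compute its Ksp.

AgSCN(s) ⇌ Ag⁺(aq) + SCN⁻(aq)
If s mol/L of AgSCN dissolves, [Ag⁺] = s and [SCN⁻] = s.
Ksp = [Ag⁺][SCN⁻] = s · s = s^2
Ksp = (1.17×10⁻⁶)^2 = 1.37×10⁻¹²

Ksp = 1.37×10⁻¹²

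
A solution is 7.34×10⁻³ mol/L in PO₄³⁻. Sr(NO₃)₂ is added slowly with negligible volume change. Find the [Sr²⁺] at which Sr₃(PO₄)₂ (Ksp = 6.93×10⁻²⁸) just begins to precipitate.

Each salt precipitates once Q = Ksp for that salt.
Sr₃(PO₄)₂(s) ⇌ 3 Sr²⁺(aq) + 2 PO₄³⁻(aq)
Ksp = [Sr²⁺]^3[PO₄³⁻]^2 = [Sr²⁺]^3(7.34×10⁻³)^2
[Sr²⁺]^3 = 6.93×10⁻²⁸ / (7.34×10⁻³)^2 = 1.29×10⁻²³
[Sr²⁺] = 2.34×10⁻⁸ mol/L

2.34×10⁻⁸ M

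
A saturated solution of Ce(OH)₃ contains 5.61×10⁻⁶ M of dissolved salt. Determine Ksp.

Ce(OH)₃(s) ⇌ Ce³⁺(aq) + 3 OH⁻(aq)
Call the molar solubility s, so that [Ce³⁺] = s and [OH⁻] = 3s.
Ksp = [Ce³⁺][OH⁻]^3 = s · (3s)^3 = 27s^4
Ksp = 27 × (5.61×10⁻⁶)^4 = 2.67×10⁻²⁰

Ksp = 2.67×10⁻²⁰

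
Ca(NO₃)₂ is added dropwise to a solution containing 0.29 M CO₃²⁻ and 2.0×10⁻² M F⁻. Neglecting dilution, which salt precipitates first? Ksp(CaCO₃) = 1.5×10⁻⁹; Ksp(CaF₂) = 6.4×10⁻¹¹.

Precipitation of each salt begins when its ion product equals Ksp.
For CaCO₃: [Ca²⁺] = (Ksp/[CO₃²⁻]) = 5.2×10⁻⁹ M
For CaF₂: [Ca²⁺] = (Ksp/[F⁻]^2) = 1.6×10⁻⁷ M
CaCO₃ requires the lower [Ca²⁺], so it precipitates first.

CaCO₃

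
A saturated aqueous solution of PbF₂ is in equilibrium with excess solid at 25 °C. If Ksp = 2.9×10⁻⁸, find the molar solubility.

PbF₂(s) ⇌ Pb²⁺(aq) + 2 F⁻(aq)
For each mole of PbF₂ that dissolves per liter, [Pb²⁺] = s and [F⁻] = 2s; let s denote this solubility.
Ksp = [Pb²⁺][F⁻]^2 = s · (2s)^2 = 4s^3
4s^3 = 2.9×10⁻⁸  ⇒  s^3 = 7.3×10⁻⁹
s = (7.3×10⁻⁹)^(1/3) = 1.9×10⁻³ M

1.9×10⁻³ M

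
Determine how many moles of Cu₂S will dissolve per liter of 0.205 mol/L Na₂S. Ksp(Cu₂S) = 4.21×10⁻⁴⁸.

Cu₂S(s) ⇌ 2 Cu⁺(aq) + S²⁻(aq)
Let s be the solubility of Cu₂S here. The common ion gives [S²⁻] ≈ 0.205 mol/L, and [Cu⁺] = 2s.
Ksp = [Cu⁺]^2[S²⁻] = (2s)^2(0.205)
(2s)^2 = 4.21×10⁻⁴⁸ / (0.205) = 2.05×10⁻⁴⁷
s = 2.27×10⁻²⁴ mol/L

2.27×10⁻²⁴ M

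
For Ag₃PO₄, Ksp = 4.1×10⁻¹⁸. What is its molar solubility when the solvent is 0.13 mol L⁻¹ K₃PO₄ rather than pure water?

1.1×10⁻⁶ M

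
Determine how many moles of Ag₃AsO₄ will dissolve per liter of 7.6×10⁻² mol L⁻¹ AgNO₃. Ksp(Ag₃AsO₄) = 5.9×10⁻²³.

Ag₃AsO₄(s) ⇌ 3 Ag⁺(aq) + AsO₄³⁻(aq)
Ag⁺ is already present at 7.6×10⁻² mol L⁻¹. If s mol/L of Ag₃AsO₄ dissolves, [AsO₄³⁻] = s while [Ag⁺] ≈ 7.6×10⁻² mol L⁻¹.
Ksp = [Ag⁺]^3[AsO₄³⁻] = (7.6×10⁻²)^3s
s = 5.9×10⁻²³ / (7.6×10⁻²)^3 = 1.3×10⁻¹⁹
s = 1.3×10⁻¹⁹ mol L⁻¹

1.3×10⁻¹⁹ M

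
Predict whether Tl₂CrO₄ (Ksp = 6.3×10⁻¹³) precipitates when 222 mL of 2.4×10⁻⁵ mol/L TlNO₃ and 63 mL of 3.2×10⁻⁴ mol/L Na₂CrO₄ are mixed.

No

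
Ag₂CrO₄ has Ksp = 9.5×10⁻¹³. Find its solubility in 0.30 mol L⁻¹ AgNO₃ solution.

1.1×10⁻¹¹ M

Ag₂CrO₄(s) ⇌ 2 Ag⁺(aq) + CrO₄²⁻(aq)
Let s be the solubility of Ag₂CrO₄ here. The common ion gives [Ag⁺] ≈ 0.30 mol L⁻¹, and [CrO₄²⁻] = s.
Ksp = [Ag⁺]^2[CrO₄²⁻] = (0.30)^2s
s = 9.5×10⁻¹³ / (0.30)^2 = 1.1×10⁻¹¹
s = 1.1×10⁻¹¹ mol L⁻¹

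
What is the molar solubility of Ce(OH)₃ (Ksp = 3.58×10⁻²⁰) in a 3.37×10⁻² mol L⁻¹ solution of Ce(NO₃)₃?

Ce(OH)₃(s) ⇌ Ce³⁺(aq) + 3 OH⁻(aq)
Ce³⁺ is already present at 3.37×10⁻² mol L⁻¹. If s mol/L of Ce(OH)₃ dissolves, [OH⁻] = 3s while [Ce³⁺] ≈ 3.37×10⁻² mol L⁻¹.
Ksp = [Ce³⁺][OH⁻]^3 = (3.37×10⁻²)(3s)^3
(3s)^3 = 3.58×10⁻²⁰ / (3.37×10⁻²) = 1.06×10⁻¹⁸
s = 3.40×10⁻⁷ mol L⁻¹

3.40×10⁻⁷ M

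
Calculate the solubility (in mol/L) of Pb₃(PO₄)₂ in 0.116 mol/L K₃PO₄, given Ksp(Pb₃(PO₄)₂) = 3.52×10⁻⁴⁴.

4.59×10⁻¹⁵ M

Pb₃(PO₄)₂(s) ⇌ 3 Pb²⁺(aq) + 2 PO₄³⁻(aq)
With PO₄³⁻ already at 0.116 mol/L and s small, take [PO₄³⁻] ≈ 0.116 mol/L and [Pb²⁺] = 3s.
Ksp = [Pb²⁺]^3[PO₄³⁻]^2 = (3s)^3(0.116)^2
(3s)^3 = 3.52×10⁻⁴⁴ / (0.116)^2 = 2.62×10⁻⁴²
s = 4.59×10⁻¹⁵ mol/L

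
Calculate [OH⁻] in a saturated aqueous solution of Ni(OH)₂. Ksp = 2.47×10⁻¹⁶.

7.91×10⁻⁶ M

Ni(OH)₂(s) ⇌ Ni²⁺(aq) + 2 OH⁻(aq)
Call the molar solubility s, so that [Ni²⁺] = s and [OH⁻] = 2s.
Ksp = [Ni²⁺][OH⁻]^2 = s · (2s)^2 = 4s^3 = 2.47×10⁻¹⁶
s = 3.95×10⁻⁶ mol L⁻¹
[OH⁻] = 2s = 7.91×10⁻⁶ mol L⁻¹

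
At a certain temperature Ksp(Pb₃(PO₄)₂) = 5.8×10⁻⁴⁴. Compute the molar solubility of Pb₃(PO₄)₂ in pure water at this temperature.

8.8×10⁻¹⁰ M

Pb₃(PO₄)₂(s) ⇌ 3 Pb²⁺(aq) + 2 PO₄³⁻(aq)
For each mole of Pb₃(PO₄)₂ that dissolves per liter, [Pb²⁺] = 3s and [PO₄³⁻] = 2s; let s denote this solubility.
Ksp = [Pb²⁺]^3[PO₄³⁻]^2 = (3s)^3 · (2s)^2 = 108s^5
108s^5 = 5.8×10⁻⁴⁴  ⇒  s^5 = 5.4×10⁻⁴⁶
Taking the 5th root, s = 8.8×10⁻¹⁰ M.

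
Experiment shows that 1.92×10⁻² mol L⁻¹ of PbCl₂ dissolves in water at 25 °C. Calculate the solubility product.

PbCl₂(s) ⇌ Pb²⁺(aq) + 2 Cl⁻(aq)
With molar solubility s: [Pb²⁺] = s, [Cl⁻] = 2s.
Ksp = [Pb²⁺][Cl⁻]^2 = s · (2s)^2 = 4s^3
Ksp = 4 × (1.92×10⁻²)^3 = 2.83×10⁻⁵

Ksp = 2.83×10⁻⁵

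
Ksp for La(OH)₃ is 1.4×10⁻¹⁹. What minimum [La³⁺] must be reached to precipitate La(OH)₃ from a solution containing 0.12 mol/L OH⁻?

8.1×10⁻¹⁷ M

A salt starts to precipitate once the ion product Q reaches its Ksp.
La(OH)₃(s) ⇌ La³⁺(aq) + 3 OH⁻(aq)
Ksp = [La³⁺][OH⁻]^3 = [La³⁺](0.12)^3
[La³⁺] = 1.4×10⁻¹⁹ / (0.12)^3 = 8.1×10⁻¹⁷
[La³⁺] = 8.1×10⁻¹⁷ mol/L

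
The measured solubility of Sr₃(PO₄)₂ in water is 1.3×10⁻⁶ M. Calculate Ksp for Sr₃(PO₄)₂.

Ksp = 4.0×10⁻²⁸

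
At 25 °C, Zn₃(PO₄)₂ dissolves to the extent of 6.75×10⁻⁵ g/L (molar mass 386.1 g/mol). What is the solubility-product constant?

Molar solubility s = (6.75×10⁻⁵ g/L) / (386.1 g/mol) = 1.7483×10⁻⁷ mol/L
Zn₃(PO₄)₂(s) ⇌ 3 Zn²⁺(aq) + 2 PO₄³⁻(aq)
Let s be the molar solubility. Then [Zn²⁺] = 3s and [PO₄³⁻] = 2s.
Ksp = [Zn²⁺]^3[PO₄³⁻]^2 = (3s)^3 · (2s)^2 = 108s^5
Ksp = 108 × (1.7483×10⁻⁷)^5 = 1.76×10⁻³²

Ksp = 1.76×10⁻³²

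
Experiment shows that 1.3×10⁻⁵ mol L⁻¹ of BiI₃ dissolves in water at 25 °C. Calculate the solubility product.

BiI₃(s) ⇌ Bi³⁺(aq) + 3 I⁻(aq)
For each mole of BiI₃ that dissolves per liter, [Bi³⁺] = s and [I⁻] = 3s; let s denote this solubility.
Ksp = [Bi³⁺][I⁻]^3 = s · (3s)^3 = 27s^4
Ksp = 27 × (1.3×10⁻⁵)^4 = 7.7×10⁻¹⁹

Ksp = 7.7×10⁻¹⁹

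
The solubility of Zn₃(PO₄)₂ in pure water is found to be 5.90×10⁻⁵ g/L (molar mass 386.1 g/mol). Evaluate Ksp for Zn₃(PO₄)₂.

Convert to molarity: s = 5.90×10⁻⁵ / 386.1 = 1.5281×10⁻⁷ mol/L
Zn₃(PO₄)₂(s) ⇌ 3 Zn²⁺(aq) + 2 PO₄³⁻(aq)
If s mol/L of Zn₃(PO₄)₂ dissolves, [Zn²⁺] = 3s and [PO₄³⁻] = 2s.
Ksp = [Zn²⁺]^3[PO₄³⁻]^2 = (3s)^3 · (2s)^2 = 108s^5
Ksp = 108 × (1.5281×10⁻⁷)^5 = 9.00×10⁻³³

Ksp = 9.00×10⁻³³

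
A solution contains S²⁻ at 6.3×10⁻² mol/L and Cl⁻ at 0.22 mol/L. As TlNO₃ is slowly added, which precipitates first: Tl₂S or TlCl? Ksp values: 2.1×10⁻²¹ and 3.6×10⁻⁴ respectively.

Tl₂S

Precipitation of each salt begins when its ion product equals Ksp.
For Tl₂S: [Tl⁺] = (Ksp/[S²⁻])^(1/2) = 1.8×10⁻¹⁰ mol/L
For TlCl: [Tl⁺] = (Ksp/[Cl⁻]) = 1.6×10⁻³ mol/L
The smaller threshold [Tl⁺] is reached first, so Tl₂S precipitates first.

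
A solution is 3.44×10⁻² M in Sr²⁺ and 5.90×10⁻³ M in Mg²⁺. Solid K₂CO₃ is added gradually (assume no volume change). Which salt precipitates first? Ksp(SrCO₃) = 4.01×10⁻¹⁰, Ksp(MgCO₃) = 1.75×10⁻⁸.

Precipitation begins when Q = Ksp.
For SrCO₃: [CO₃²⁻] = (Ksp/[Sr²⁺]) = 1.17×10⁻⁸ M
For MgCO₃: [CO₃²⁻] = (Ksp/[Mg²⁺]) = 2.97×10⁻⁶ M
The smaller threshold [CO₃²⁻] is reached first, so SrCO₃ precipitates first.

SrCO₃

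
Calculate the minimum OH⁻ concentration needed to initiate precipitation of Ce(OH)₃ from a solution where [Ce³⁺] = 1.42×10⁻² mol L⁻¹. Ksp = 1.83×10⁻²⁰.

Precipitation of each salt begins when its ion product equals Ksp.
Ce(OH)₃(s) ⇌ Ce³⁺(aq) + 3 OH⁻(aq)
Ksp = [Ce³⁺][OH⁻]^3 = [OH⁻]^3(1.42×10⁻²)
[OH⁻]^3 = 1.83×10⁻²⁰ / (1.42×10⁻²) = 1.29×10⁻¹⁸
[OH⁻] = 1.09×10⁻⁶ mol L⁻¹

1.09×10⁻⁶ M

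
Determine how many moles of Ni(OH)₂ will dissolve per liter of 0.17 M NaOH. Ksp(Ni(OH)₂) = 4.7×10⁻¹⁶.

Ni(OH)₂(s) ⇌ Ni²⁺(aq) + 2 OH⁻(aq)
OH⁻ is already present at 0.17 M. If s mol/L of Ni(OH)₂ dissolves, [Ni²⁺] = s while [OH⁻] ≈ 0.17 M.
Ksp = [Ni²⁺][OH⁻]^2 = s(0.17)^2
s = 4.7×10⁻¹⁶ / (0.17)^2 = 1.6×10⁻¹⁴
s = 1.6×10⁻¹⁴ M

1.6×10⁻¹⁴ M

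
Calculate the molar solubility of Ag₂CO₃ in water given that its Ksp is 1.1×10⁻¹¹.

Ag₂CO₃(s) ⇌ 2 Ag⁺(aq) + CO₃²⁻(aq)
For each mole of Ag₂CO₃ that dissolves per liter, [Ag⁺] = 2s and [CO₃²⁻] = s; let s denote this solubility.
Ksp = [Ag⁺]^2[CO₃²⁻] = (2s)^2 · s = 4s^3
4s^3 = 1.1×10⁻¹¹  ⇒  s^3 = 2.8×10⁻¹²
s = (2.8×10⁻¹²)^(1/3) = 1.4×10⁻⁴ mol L⁻¹

1.4×10⁻⁴ M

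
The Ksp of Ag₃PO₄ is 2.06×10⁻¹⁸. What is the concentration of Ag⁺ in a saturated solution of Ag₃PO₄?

Ag₃PO₄(s) ⇌ 3 Ag⁺(aq) + PO₄³⁻(aq)
Call the molar solubility s, so that [Ag⁺] = 3s and [PO₄³⁻] = s.
Ksp = [Ag⁺]^3[PO₄³⁻] = (3s)^3 · s = 27s^4 = 2.06×10⁻¹⁸
s = 1.66×10⁻⁵ M
[Ag⁺] = 3s = 4.99×10⁻⁵ M

4.99×10⁻⁵ M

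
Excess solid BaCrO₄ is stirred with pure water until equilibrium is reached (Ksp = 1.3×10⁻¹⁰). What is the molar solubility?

1.1×10⁻⁵ M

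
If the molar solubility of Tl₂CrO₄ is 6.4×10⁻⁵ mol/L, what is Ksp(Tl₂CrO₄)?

Tl₂CrO₄(s) ⇌ 2 Tl⁺(aq) + CrO₄²⁻(aq)
Call the molar solubility s, so that [Tl⁺] = 2s and [CrO₄²⁻] = s.
Ksp = [Tl⁺]^2[CrO₄²⁻] = (2s)^2 · s = 4s^3
Ksp = 4 × (6.4×10⁻⁵)^3 = 1.0×10⁻¹²

Ksp = 1.0×10⁻¹²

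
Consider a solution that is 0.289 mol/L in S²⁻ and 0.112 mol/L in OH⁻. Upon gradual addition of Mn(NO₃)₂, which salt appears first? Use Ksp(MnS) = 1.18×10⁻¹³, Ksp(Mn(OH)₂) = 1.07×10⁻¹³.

MnS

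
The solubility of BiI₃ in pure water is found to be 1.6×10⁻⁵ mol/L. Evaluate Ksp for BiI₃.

Ksp = 1.8×10⁻¹⁸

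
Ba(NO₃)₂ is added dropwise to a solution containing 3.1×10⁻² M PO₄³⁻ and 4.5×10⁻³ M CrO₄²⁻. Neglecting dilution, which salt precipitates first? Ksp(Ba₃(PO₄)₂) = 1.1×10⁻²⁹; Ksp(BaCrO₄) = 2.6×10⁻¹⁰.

Precipitation of each salt begins when its ion product equals Ksp.
For Ba₃(PO₄)₂: [Ba²⁺] = (Ksp/[PO₄³⁻]^2)^(1/3) = 2.3×10⁻⁹ M
For BaCrO₄: [Ba²⁺] = (Ksp/[CrO₄²⁻]) = 5.8×10⁻⁸ M
Ba₃(PO₄)₂ requires the lower [Ba²⁺], so it precipitates first.

Ba₃(PO₄)₂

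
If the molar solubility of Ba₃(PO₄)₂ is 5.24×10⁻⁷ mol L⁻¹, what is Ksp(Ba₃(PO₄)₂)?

Ksp = 4.27×10⁻³⁰

Ba₃(PO₄)₂(s) ⇌ 3 Ba²⁺(aq) + 2 PO₄³⁻(aq)
For each mole of Ba₃(PO₄)₂ that dissolves per liter, [Ba²⁺] = 3s and [PO₄³⁻] = 2s; let s denote this solubility.
Ksp = [Ba²⁺]^3[PO₄³⁻]^2 = (3s)^3 · (2s)^2 = 108s^5
Ksp = 108 × (5.24×10⁻⁷)^5 = 4.27×10⁻³⁰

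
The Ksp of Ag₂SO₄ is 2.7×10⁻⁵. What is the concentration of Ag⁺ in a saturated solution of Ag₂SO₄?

3.8×10⁻² M

Ag₂SO₄(s) ⇌ 2 Ag⁺(aq) + SO₄²⁻(aq)
For each mole of Ag₂SO₄ that dissolves per liter, [Ag⁺] = 2s and [SO₄²⁻] = s; let s denote this solubility.
Ksp = [Ag⁺]^2[SO₄²⁻] = (2s)^2 · s = 4s^3 = 2.7×10⁻⁵
s = 1.9×10⁻² M
[Ag⁺] = 2s = 3.8×10⁻² M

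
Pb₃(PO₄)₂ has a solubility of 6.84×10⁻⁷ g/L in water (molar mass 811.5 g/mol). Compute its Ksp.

Ksp = 4.59×10⁻⁴⁴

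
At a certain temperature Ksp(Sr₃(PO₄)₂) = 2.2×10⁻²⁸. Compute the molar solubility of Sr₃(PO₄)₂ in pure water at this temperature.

1.2×10⁻⁶ M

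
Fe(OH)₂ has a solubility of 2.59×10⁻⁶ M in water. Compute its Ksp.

Ksp = 6.95×10⁻¹⁷

Fe(OH)₂(s) ⇌ Fe²⁺(aq) + 2 OH⁻(aq)
With molar solubility s: [Fe²⁺] = s, [OH⁻] = 2s.
Ksp = [Fe²⁺][OH⁻]^2 = s · (2s)^2 = 4s^3
Ksp = 4 × (2.59×10⁻⁶)^3 = 6.95×10⁻¹⁷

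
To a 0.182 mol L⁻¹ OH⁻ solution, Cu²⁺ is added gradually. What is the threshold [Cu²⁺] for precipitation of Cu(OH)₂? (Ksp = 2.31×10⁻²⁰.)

6.97×10⁻¹⁹ M

Each salt precipitates once Q = Ksp for that salt.
Cu(OH)₂(s) ⇌ Cu²⁺(aq) + 2 OH⁻(aq)
Ksp = [Cu²⁺][OH⁻]^2 = [Cu²⁺](0.182)^2
[Cu²⁺] = 2.31×10⁻²⁰ / (0.182)^2 = 6.97×10⁻¹⁹
[Cu²⁺] = 6.97×10⁻¹⁹ mol L⁻¹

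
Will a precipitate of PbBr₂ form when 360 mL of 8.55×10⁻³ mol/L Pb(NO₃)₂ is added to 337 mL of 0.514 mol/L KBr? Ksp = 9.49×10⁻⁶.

Total volume after mixing = 360 + 337 = 697 mL.
[Pb²⁺] = (8.55×10⁻³)(360)/697 = 4.42×10⁻³ mol/L
[Br⁻] = (0.514)(337)/697 = 0.249 mol/L
Q = [Pb²⁺][Br⁻]^2 = 2.73×10⁻⁴
Q = 2.73×10⁻⁴ > Ksp = 9.49×10⁻⁶, so the solution is supersaturated and PbBr₂ precipitates.

Yes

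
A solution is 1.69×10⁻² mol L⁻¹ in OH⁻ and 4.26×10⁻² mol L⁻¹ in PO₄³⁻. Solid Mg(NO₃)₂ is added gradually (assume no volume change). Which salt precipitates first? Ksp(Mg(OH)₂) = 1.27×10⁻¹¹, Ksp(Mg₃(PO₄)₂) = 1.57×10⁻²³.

Precipitation begins when Q = Ksp.
For Mg(OH)₂: [Mg²⁺] = (Ksp/[OH⁻]^2) = 4.45×10⁻⁸ mol L⁻¹
For Mg₃(PO₄)₂: [Mg²⁺] = (Ksp/[PO₄³⁻]^2)^(1/3) = 2.05×10⁻⁷ mol L⁻¹
Since Mg(OH)₂ needs less Mg²⁺ to reach saturation, it precipitates first.

Mg(OH)₂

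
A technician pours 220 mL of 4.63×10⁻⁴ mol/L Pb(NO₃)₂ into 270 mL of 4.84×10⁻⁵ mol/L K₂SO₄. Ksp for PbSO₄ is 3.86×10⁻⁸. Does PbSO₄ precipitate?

After mixing, V = 220 mL + 270 mL = 490 mL.
[Pb²⁺] = (4.63×10⁻⁴)(220)/490 = 2.08×10⁻⁴ mol/L
[SO₄²⁻] = (4.84×10⁻⁵)(270)/490 = 2.67×10⁻⁵ mol/L
Q = [Pb²⁺][SO₄²⁻] = 5.54×10⁻⁹
Since Q (5.54×10⁻⁹) is less than Ksp (3.86×10⁻⁸), no PbSO₄ precipitates.

No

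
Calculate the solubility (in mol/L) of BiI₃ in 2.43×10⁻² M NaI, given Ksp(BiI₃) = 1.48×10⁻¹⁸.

1.03×10⁻¹³ M

BiI₃(s) ⇌ Bi³⁺(aq) + 3 I⁻(aq)
With I⁻ already at 2.43×10⁻² M and s small, take [I⁻] ≈ 2.43×10⁻² M and [Bi³⁺] = s.
Ksp = [Bi³⁺][I⁻]^3 = s(2.43×10⁻²)^3
s = 1.48×10⁻¹⁸ / (2.43×10⁻²)^3 = 1.03×10⁻¹³
s = 1.03×10⁻¹³ M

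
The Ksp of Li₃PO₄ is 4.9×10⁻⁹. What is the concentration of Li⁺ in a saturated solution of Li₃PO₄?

Li₃PO₄(s) ⇌ 3 Li⁺(aq) + PO₄³⁻(aq)
With molar solubility s: [Li⁺] = 3s, [PO₄³⁻] = s.
Ksp = [Li⁺]^3[PO₄³⁻] = (3s)^3 · s = 27s^4 = 4.9×10⁻⁹
s = 3.7×10⁻³ mol/L
[Li⁺] = 3s = 1.1×10⁻² mol/L

1.1×10⁻² M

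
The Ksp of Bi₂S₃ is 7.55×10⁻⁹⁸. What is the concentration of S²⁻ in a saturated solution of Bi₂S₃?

Bi₂S₃(s) ⇌ 2 Bi³⁺(aq) + 3 S²⁻(aq)
For each mole of Bi₂S₃ that dissolves per liter, [Bi³⁺] = 2s and [S²⁻] = 3s; let s denote this solubility.
Ksp = [Bi³⁺]^2[S²⁻]^3 = (2s)^2 · (3s)^3 = 108s^5 = 7.55×10⁻⁹⁸
s = 1.48×10⁻²⁰ mol/L
[S²⁻] = 3s = 4.43×10⁻²⁰ mol/L

4.43×10⁻²⁰ M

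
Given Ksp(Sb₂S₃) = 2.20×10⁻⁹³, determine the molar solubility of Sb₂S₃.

1.15×10⁻¹⁹ M

Sb₂S₃(s) ⇌ 2 Sb³⁺(aq) + 3 S²⁻(aq)
If s mol/L of Sb₂S₃ dissolves, [Sb³⁺] = 2s and [S²⁻] = 3s.
Ksp = [Sb³⁺]^2[S²⁻]^3 = (2s)^2 · (3s)^3 = 108s^5
108s^5 = 2.20×10⁻⁹³  ⇒  s^5 = 2.04×10⁻⁹⁵
s = 1.15×10⁻¹⁹ mol/L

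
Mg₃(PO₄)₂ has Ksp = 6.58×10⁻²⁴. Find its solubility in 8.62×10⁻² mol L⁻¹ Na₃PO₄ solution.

3.20×10⁻⁸ M

Mg₃(PO₄)₂(s) ⇌ 3 Mg²⁺(aq) + 2 PO₄³⁻(aq)
PO₄³⁻ is already present at 8.62×10⁻² mol L⁻¹. If s mol/L of Mg₃(PO₄)₂ dissolves, [Mg²⁺] = 3s while [PO₄³⁻] ≈ 8.62×10⁻² mol L⁻¹.
Ksp = [Mg²⁺]^3[PO₄³⁻]^2 = (3s)^3(8.62×10⁻²)^2
(3s)^3 = 6.58×10⁻²⁴ / (8.62×10⁻²)^2 = 8.86×10⁻²²
s = 3.20×10⁻⁸ mol L⁻¹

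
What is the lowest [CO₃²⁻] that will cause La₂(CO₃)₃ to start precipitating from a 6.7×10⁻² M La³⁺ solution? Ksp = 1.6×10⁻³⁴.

3.3×10⁻¹¹ M

Precipitation begins when Q = Ksp.
La₂(CO₃)₃(s) ⇌ 2 La³⁺(aq) + 3 CO₃²⁻(aq)
Ksp = [La³⁺]^2[CO₃²⁻]^3 = [CO₃²⁻]^3(6.7×10⁻²)^2
[CO₃²⁻]^3 = 1.6×10⁻³⁴ / (6.7×10⁻²)^2 = 3.6×10⁻³²
[CO₃²⁻] = 3.3×10⁻¹¹ M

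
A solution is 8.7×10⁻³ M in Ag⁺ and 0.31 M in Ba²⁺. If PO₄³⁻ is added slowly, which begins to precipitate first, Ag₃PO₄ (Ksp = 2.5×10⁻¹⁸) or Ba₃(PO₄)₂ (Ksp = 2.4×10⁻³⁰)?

Each salt precipitates once Q = Ksp for that salt.
For Ag₃PO₄: [PO₄³⁻] = (Ksp/[Ag⁺]^3) = 3.8×10⁻¹² M
For Ba₃(PO₄)₂: [PO₄³⁻] = (Ksp/[Ba²⁺]^3)^(1/2) = 9.0×10⁻¹⁵ M
The smaller threshold [PO₄³⁻] is reached first, so Ba₃(PO₄)₂ precipitates first.

Ba₃(PO₄)₂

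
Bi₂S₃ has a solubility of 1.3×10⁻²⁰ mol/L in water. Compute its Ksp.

Bi₂S₃(s) ⇌ 2 Bi³⁺(aq) + 3 S²⁻(aq)
Let s be the molar solubility. Then [Bi³⁺] = 2s and [S²⁻] = 3s.
Ksp = [Bi³⁺]^2[S²⁻]^3 = (2s)^2 · (3s)^3 = 108s^5
Ksp = 108 × (1.3×10⁻²⁰)^5 = 4.0×10⁻⁹⁸

Ksp = 4.0×10⁻⁹⁸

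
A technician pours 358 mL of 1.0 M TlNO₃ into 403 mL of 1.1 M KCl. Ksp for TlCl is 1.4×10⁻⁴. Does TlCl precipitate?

Yes

The combined volume is 761 mL.
[Tl⁺] = (1.0)(358)/761 = 0.47 M
[Cl⁻] = (1.1)(403)/761 = 0.58 M
Q = [Tl⁺][Cl⁻] = 0.27
Because Q > Ksp (0.27 vs 1.4×10⁻⁴), a precipitate of TlCl forms.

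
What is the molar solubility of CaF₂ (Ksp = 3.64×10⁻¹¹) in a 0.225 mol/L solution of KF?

7.19×10⁻¹⁰ M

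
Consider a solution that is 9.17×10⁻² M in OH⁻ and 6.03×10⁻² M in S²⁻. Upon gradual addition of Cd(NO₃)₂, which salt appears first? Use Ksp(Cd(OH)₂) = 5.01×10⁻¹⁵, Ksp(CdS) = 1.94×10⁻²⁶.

CdS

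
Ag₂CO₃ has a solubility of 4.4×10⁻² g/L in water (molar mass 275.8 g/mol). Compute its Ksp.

Convert to molarity: s = 4.4×10⁻² / 275.8 = 1.595×10⁻⁴ mol/L
Ag₂CO₃(s) ⇌ 2 Ag⁺(aq) + CO₃²⁻(aq)
If s mol/L of Ag₂CO₃ dissolves, [Ag⁺] = 2s and [CO₃²⁻] = s.
Ksp = [Ag⁺]^2[CO₃²⁻] = (2s)^2 · s = 4s^3
Ksp = 4 × (1.595×10⁻⁴)^3 = 1.6×10⁻¹¹

Ksp = 1.6×10⁻¹¹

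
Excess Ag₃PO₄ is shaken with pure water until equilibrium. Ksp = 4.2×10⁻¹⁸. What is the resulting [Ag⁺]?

6.0×10⁻⁵ M

Ag₃PO₄(s) ⇌ 3 Ag⁺(aq) + PO₄³⁻(aq)
Call the molar solubility s, so that [Ag⁺] = 3s and [PO₄³⁻] = s.
Ksp = [Ag⁺]^3[PO₄³⁻] = (3s)^3 · s = 27s^4 = 4.2×10⁻¹⁸
s = 2.0×10⁻⁵ M
[Ag⁺] = 3s = 6.0×10⁻⁵ M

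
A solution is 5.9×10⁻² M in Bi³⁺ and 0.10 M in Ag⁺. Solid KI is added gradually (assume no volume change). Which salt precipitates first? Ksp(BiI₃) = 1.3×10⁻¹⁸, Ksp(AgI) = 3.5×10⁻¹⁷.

Each salt precipitates once Q = Ksp for that salt.
For BiI₃: [I⁻] = (Ksp/[Bi³⁺])^(1/3) = 2.8×10⁻⁶ M
For AgI: [I⁻] = (Ksp/[Ag⁺]) = 3.5×10⁻¹⁶ M
Since AgI needs less I⁻ to reach saturation, it precipitates first.

AgI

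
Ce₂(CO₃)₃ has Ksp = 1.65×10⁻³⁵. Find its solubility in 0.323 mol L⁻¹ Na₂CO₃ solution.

Ce₂(CO₃)₃(s) ⇌ 2 Ce³⁺(aq) + 3 CO₃²⁻(aq)
Let s be the solubility of Ce₂(CO₃)₃ here. The common ion gives [CO₃²⁻] ≈ 0.323 mol L⁻¹, and [Ce³⁺] = 2s.
Ksp = [Ce³⁺]^2[CO₃²⁻]^3 = (2s)^2(0.323)^3
(2s)^2 = 1.65×10⁻³⁵ / (0.323)^3 = 4.90×10⁻³⁴
s = 1.11×10⁻¹⁷ mol L⁻¹

1.11×10⁻¹⁷ M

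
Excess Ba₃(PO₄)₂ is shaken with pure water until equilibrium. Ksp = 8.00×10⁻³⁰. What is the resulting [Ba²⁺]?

Ba₃(PO₄)₂(s) ⇌ 3 Ba²⁺(aq) + 2 PO₄³⁻(aq)
With molar solubility s: [Ba²⁺] = 3s, [PO₄³⁻] = 2s.
Ksp = [Ba²⁺]^3[PO₄³⁻]^2 = (3s)^3 · (2s)^2 = 108s^5 = 8.00×10⁻³⁰
s = 5.94×10⁻⁷ mol L⁻¹
[Ba²⁺] = 3s = 1.78×10⁻⁶ mol L⁻¹

1.78×10⁻⁶ M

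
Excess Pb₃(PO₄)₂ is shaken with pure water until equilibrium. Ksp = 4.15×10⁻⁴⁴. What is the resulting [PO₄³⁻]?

1.65×10⁻⁹ M

Pb₃(PO₄)₂(s) ⇌ 3 Pb²⁺(aq) + 2 PO₄³⁻(aq)
For each mole of Pb₃(PO₄)₂ that dissolves per liter, [Pb²⁺] = 3s and [PO₄³⁻] = 2s; let s denote this solubility.
Ksp = [Pb²⁺]^3[PO₄³⁻]^2 = (3s)^3 · (2s)^2 = 108s^5 = 4.15×10⁻⁴⁴
s = 8.26×10⁻¹⁰ M
[PO₄³⁻] = 2s = 1.65×10⁻⁹ M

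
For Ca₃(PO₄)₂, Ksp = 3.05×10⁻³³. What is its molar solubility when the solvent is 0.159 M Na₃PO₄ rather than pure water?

1.65×10⁻¹¹ M

Ca₃(PO₄)₂(s) ⇌ 3 Ca²⁺(aq) + 2 PO₄³⁻(aq)
With PO₄³⁻ already at 0.159 M and s small, take [PO₄³⁻] ≈ 0.159 M and [Ca²⁺] = 3s.
Ksp = [Ca²⁺]^3[PO₄³⁻]^2 = (3s)^3(0.159)^2
(3s)^3 = 3.05×10⁻³³ / (0.159)^2 = 1.21×10⁻³¹
s = 1.65×10⁻¹¹ M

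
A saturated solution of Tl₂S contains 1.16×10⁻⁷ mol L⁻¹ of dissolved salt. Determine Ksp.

Ksp = 6.24×10⁻²¹

Tl₂S(s) ⇌ 2 Tl⁺(aq) + S²⁻(aq)
Call the molar solubility s, so that [Tl⁺] = 2s and [S²⁻] = s.
Ksp = [Tl⁺]^2[S²⁻] = (2s)^2 · s = 4s^3
Ksp = 4 × (1.16×10⁻⁷)^3 = 6.24×10⁻²¹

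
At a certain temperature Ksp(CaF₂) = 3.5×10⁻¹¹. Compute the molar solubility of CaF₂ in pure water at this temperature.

2.1×10⁻⁴ M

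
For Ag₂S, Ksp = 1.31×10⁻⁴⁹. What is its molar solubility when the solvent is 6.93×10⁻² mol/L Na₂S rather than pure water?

6.87×10⁻²⁵ M

Ag₂S(s) ⇌ 2 Ag⁺(aq) + S²⁻(aq)
S²⁻ is already present at 6.93×10⁻² mol/L. If s mol/L of Ag₂S dissolves, [Ag⁺] = 2s while [S²⁻] ≈ 6.93×10⁻² mol/L.
Ksp = [Ag⁺]^2[S²⁻] = (2s)^2(6.93×10⁻²)
(2s)^2 = 1.31×10⁻⁴⁹ / (6.93×10⁻²) = 1.89×10⁻⁴⁸
s = 6.87×10⁻²⁵ mol/L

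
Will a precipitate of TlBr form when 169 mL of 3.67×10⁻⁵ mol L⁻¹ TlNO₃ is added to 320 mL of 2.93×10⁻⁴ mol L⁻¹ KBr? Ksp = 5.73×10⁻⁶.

No

Total volume after mixing = 169 + 320 = 489 mL.
[Tl⁺] = (3.67×10⁻⁵)(169)/489 = 1.27×10⁻⁵ mol L⁻¹
[Br⁻] = (2.93×10⁻⁴)(320)/489 = 1.92×10⁻⁴ mol L⁻¹
Q = [Tl⁺][Br⁻] = 2.43×10⁻⁹
Q = 2.43×10⁻⁹ < Ksp = 5.73×10⁻⁶, so the solution is unsaturated and no precipitate forms.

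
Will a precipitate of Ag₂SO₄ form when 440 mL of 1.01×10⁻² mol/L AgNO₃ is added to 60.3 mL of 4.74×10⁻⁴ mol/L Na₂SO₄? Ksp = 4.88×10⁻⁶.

The combined volume is 500.3 mL.
[Ag⁺] = (1.01×10⁻²)(440)/500.3 = 8.88×10⁻³ mol/L
[SO₄²⁻] = (4.74×10⁻⁴)(60.3)/500.3 = 5.71×10⁻⁵ mol/L
Q = [Ag⁺]^2[SO₄²⁻] = 4.51×10⁻⁹
Q < Ksp (4.51×10⁻⁹ vs 4.88×10⁻⁶); the solution remains unsaturated and no precipitate forms.

No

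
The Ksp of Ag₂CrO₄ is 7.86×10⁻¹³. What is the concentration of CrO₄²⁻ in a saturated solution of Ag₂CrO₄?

Ag₂CrO₄(s) ⇌ 2 Ag⁺(aq) + CrO₄²⁻(aq)
If s mol/L of Ag₂CrO₄ dissolves, [Ag⁺] = 2s and [CrO₄²⁻] = s.
Ksp = [Ag⁺]^2[CrO₄²⁻] = (2s)^2 · s = 4s^3 = 7.86×10⁻¹³
s = 5.81×10⁻⁵ mol L⁻¹
[CrO₄²⁻] = s = 5.81×10⁻⁵ mol L⁻¹

5.81×10⁻⁵ M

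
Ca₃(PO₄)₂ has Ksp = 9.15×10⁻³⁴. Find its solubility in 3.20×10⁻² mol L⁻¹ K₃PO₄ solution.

3.21×10⁻¹¹ M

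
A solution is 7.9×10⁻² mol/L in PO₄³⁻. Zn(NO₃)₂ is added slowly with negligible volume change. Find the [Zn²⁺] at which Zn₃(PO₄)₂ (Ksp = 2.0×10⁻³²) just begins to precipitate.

1.5×10⁻¹⁰ M

Each salt precipitates once Q = Ksp for that salt.
Zn₃(PO₄)₂(s) ⇌ 3 Zn²⁺(aq) + 2 PO₄³⁻(aq)
Ksp = [Zn²⁺]^3[PO₄³⁻]^2 = [Zn²⁺]^3(7.9×10⁻²)^2
[Zn²⁺]^3 = 2.0×10⁻³² / (7.9×10⁻²)^2 = 3.2×10⁻³⁰
[Zn²⁺] = 1.5×10⁻¹⁰ mol/L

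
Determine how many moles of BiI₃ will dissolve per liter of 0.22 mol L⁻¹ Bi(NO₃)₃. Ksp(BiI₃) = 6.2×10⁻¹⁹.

4.7×10⁻⁷ M

BiI₃(s) ⇌ Bi³⁺(aq) + 3 I⁻(aq)
With Bi³⁺ already at 0.22 mol L⁻¹ and s small, take [Bi³⁺] ≈ 0.22 mol L⁻¹ and [I⁻] = 3s.
Ksp = [Bi³⁺][I⁻]^3 = (0.22)(3s)^3
(3s)^3 = 6.2×10⁻¹⁹ / (0.22) = 2.8×10⁻¹⁸
s = 4.7×10⁻⁷ mol L⁻¹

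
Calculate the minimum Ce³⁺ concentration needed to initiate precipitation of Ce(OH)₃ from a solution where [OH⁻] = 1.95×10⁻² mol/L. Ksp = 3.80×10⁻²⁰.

The threshold for precipitation is Q = Ksp.
Ce(OH)₃(s) ⇌ Ce³⁺(aq) + 3 OH⁻(aq)
Ksp = [Ce³⁺][OH⁻]^3 = [Ce³⁺](1.95×10⁻²)^3
[Ce³⁺] = 3.80×10⁻²⁰ / (1.95×10⁻²)^3 = 5.12×10⁻¹⁵
[Ce³⁺] = 5.12×10⁻¹⁵ mol/L

5.12×10⁻¹⁵ M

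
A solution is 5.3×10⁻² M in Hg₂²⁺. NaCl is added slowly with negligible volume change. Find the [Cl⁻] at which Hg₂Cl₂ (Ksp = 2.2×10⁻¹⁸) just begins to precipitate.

6.4×10⁻⁹ M

Each salt precipitates once Q = Ksp for that salt.
Hg₂Cl₂(s) ⇌ Hg₂²⁺(aq) + 2 Cl⁻(aq)
Ksp = [Hg₂²⁺][Cl⁻]^2 = [Cl⁻]^2(5.3×10⁻²)
[Cl⁻]^2 = 2.2×10⁻¹⁸ / (5.3×10⁻²) = 4.2×10⁻¹⁷
[Cl⁻] = 6.4×10⁻⁹ M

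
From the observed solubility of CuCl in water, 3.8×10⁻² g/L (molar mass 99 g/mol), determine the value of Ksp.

Molar solubility s = (3.8×10⁻² g/L) / (99 g/mol) = 3.838×10⁻⁴ mol/L
CuCl(s) ⇌ Cu⁺(aq) + Cl⁻(aq)
For each mole of CuCl that dissolves per liter, [Cu⁺] = s and [Cl⁻] = s; let s denote this solubility.
Ksp = [Cu⁺][Cl⁻] = s · s = s^2
Ksp = (3.838×10⁻⁴)^2 = 1.5×10⁻⁷

Ksp = 1.5×10⁻⁷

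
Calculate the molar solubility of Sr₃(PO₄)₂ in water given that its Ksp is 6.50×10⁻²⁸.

Sr₃(PO₄)₂(s) ⇌ 3 Sr²⁺(aq) + 2 PO₄³⁻(aq)
Call the molar solubility s, so that [Sr²⁺] = 3s and [PO₄³⁻] = 2s.
Ksp = [Sr²⁺]^3[PO₄³⁻]^2 = (3s)^3 · (2s)^2 = 108s^5
108s^5 = 6.50×10⁻²⁸  ⇒  s^5 = 6.02×10⁻³⁰
Taking the 5th root, s = 1.43×10⁻⁶ mol L⁻¹.

1.43×10⁻⁶ M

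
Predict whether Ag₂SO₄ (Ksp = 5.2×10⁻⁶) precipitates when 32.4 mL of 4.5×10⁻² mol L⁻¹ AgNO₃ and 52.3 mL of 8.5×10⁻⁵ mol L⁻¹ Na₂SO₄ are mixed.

Total volume after mixing = 32.4 + 52.3 = 84.7 mL.
[Ag⁺] = (4.5×10⁻²)(32.4)/84.7 = 1.7×10⁻² mol L⁻¹
[SO₄²⁻] = (8.5×10⁻⁵)(52.3)/84.7 = 5.2×10⁻⁵ mol L⁻¹
Q = [Ag⁺]^2[SO₄²⁻] = 1.6×10⁻⁸
Q < Ksp (1.6×10⁻⁸ vs 5.2×10⁻⁶); the solution remains unsaturated and no precipitate forms.

No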